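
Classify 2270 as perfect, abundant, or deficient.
deficient

Proper divisors of 2270: sum = 1 + 2 + 5 + 10 + 227 + 454 + 1135 = 1834
Since 1834 < 2270, 2270 is deficient.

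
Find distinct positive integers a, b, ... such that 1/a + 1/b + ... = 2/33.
1/17 + 1/561

Greedy algorithm:
2/33: ceiling(33/2) = 17, use 1/17
1/561: ceiling(561/1) = 561, use 1/561
Result: 2/33 = 1/17 + 1/561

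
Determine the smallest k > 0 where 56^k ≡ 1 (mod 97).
96

97 is prime, so ord(56) divides φ(97) = 96.
Divisors of 96: 1, 2, 3, 4, 6, 8, 12, 16, 24, 32, 48, 96.
Repeated squaring: 56^1 ≡ 56, 56^2 ≡ 32, 56^4 ≡ 54, 56^8 ≡ 6, 56^16 ≡ 36, 56^32 ≡ 35, 56^64 ≡ 61 (mod 97).
Test 56^d mod 97 for each divisor d in increasing order:
56^1 ≡ 56
56^2 ≡ 32
56^3 = 56^2·56^1 ≡ 46
56^4 ≡ 54
56^6 = 56^4·56^2 ≡ 79
56^8 ≡ 6
56^12 = 56^8·56^4 ≡ 33
56^16 ≡ 36
56^24 = 56^16·56^8 ≡ 22
56^32 ≡ 35
56^48 = 56^32·56^16 ≡ 96
56^96 = 56^64·56^32 ≡ 1  ← first divisor giving 1
The order is 96.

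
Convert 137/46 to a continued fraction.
[2; 1, 45]

Euclidean algorithm steps:
137 = 2 × 46 + 45
46 = 1 × 45 + 1
45 = 45 × 1 + 0
Continued fraction: [2; 1, 45]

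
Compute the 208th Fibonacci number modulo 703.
302

Matrix identity: Q^n = [[F_(n+1), F_n], [F_n, F_(n-1)]] with Q = [[1,1],[1,0]].
n = 208 = 11010000₂. Square-and-multiply, entries mod 703:
Q^1 = [[1,1],[1,0]]
Q^3 = (Q^1)²·Q = [[3,2],[2,1]]
Q^6 = (Q^3)² = [[13,8],[8,5]]
Q^13 = (Q^6)²·Q = [[377,233],[233,144]]
Q^26 = (Q^13)² = [[281,477],[477,507]]
Q^52 = (Q^26)² = [[685,474],[474,211]]
Q^104 = (Q^52)² = [[40,92],[92,651]]
Q^208 = (Q^104)² = [[222,302],[302,623]]
F_208 mod 703 = Q^208[0][1] = 302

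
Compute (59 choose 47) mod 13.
0

Using Lucas' theorem:
Write n=59 and k=47 in base 13:
n in base 13: [4, 7]
k in base 13: [3, 8]
C(59,47) mod 13 = ∏ C(n_i, k_i) mod 13
Digit binomials (mod 13): C(4,3) = 4; C(7,8) = 0 (k_i > n_i)
Product: 4 × 0 = 0 ≡ 0 (mod 13)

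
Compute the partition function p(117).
1327710076

p(n) counts ways to write n as a sum of positive integers (order ignored).
Euler's pentagonal recurrence: p(k) = p(k-1) + p(k-2) - p(k-5) - p(k-7) + p(k-12) + p(k-15) - ... (offsets j(3j∓1)/2, signs ++--, p(0)=1, p(<0)=0).
DP table for k = 0..116: p(0)=1, p(1)=1, p(2)=2, p(3)=3, p(4)=5, p(5)=7, p(6)=11, p(7)=15, p(8)=22, p(9)=30, p(10)=42, p(11)=56, p(12)=77, p(13)=101, p(14)=135, p(15)=176, p(16)=231, p(17)=297, p(18)=385, p(19)=490, p(20)=627, p(21)=792, p(22)=1002, p(23)=1255, p(24)=1575, p(25)=1958, p(26)=2436, p(27)=3010, p(28)=3718, p(29)=4565, p(30)=5604, p(31)=6842, p(32)=8349, p(33)=10143, p(34)=12310, p(35)=14883, p(36)=17977, p(37)=21637, p(38)=26015, p(39)=31185, p(40)=37338, p(41)=44583, p(42)=53174, p(43)=63261, p(44)=75175, p(45)=89134, p(46)=105558, p(47)=124754, p(48)=147273, p(49)=173525, p(50)=204226, p(51)=239943, p(52)=281589, p(53)=329931, p(54)=386155, p(55)=451276, p(56)=526823, p(57)=614154, p(58)=715220, p(59)=831820, p(60)=966467, p(61)=1121505, p(62)=1300156, p(63)=1505499, p(64)=1741630, p(65)=2012558, p(66)=2323520, p(67)=2679689, p(68)=3087735, p(69)=3554345, p(70)=4087968, p(71)=4697205, p(72)=5392783, p(73)=6185689, p(74)=7089500, p(75)=8118264, p(76)=9289091, p(77)=10619863, p(78)=12132164, p(79)=13848650, p(80)=15796476, p(81)=18004327, p(82)=20506255, p(83)=23338469, p(84)=26543660, p(85)=30167357, p(86)=34262962, p(87)=38887673, p(88)=44108109, p(89)=49995925, p(90)=56634173, p(91)=64112359, p(92)=72533807, p(93)=82010177, p(94)=92669720, p(95)=104651419, p(96)=118114304, p(97)=133230930, p(98)=150198136, p(99)=169229875, p(100)=190569292, p(101)=214481126, p(102)=241265379, p(103)=271248950, p(104)=304801365, p(105)=342325709, p(106)=384276336, p(107)=431149389, p(108)=483502844, p(109)=541946240, p(110)=607163746, p(111)=679903203, p(112)=761002156, p(113)=851376628, p(114)=952050665, p(115)=1064144451, p(116)=1188908248.
Final step: p(117) = p(116) + p(115) - p(112) - p(110) + p(105) + p(102) - p(95) - p(91) + p(82) + p(77) - p(66) - p(60) + p(47) + p(40) - p(25) - p(17) + p(0)
= 1188908248 + 1064144451 - 761002156 - 607163746 + 342325709 + 241265379 - 104651419 - 64112359 + 20506255 + 10619863 - 2323520 - 966467 + 124754 + 37338 - 1958 - 297 + 1
= 1327710076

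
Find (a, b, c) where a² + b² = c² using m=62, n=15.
(3619, 1860, 4069)

Euclid's formula: a = m² - n², b = 2mn, c = m² + n²
m = 62, n = 15
a = 62² - 15² = 3844 - 225 = 3619
b = 2 × 62 × 15 = 1860
c = 62² + 15² = 3844 + 225 = 4069
Verification: 3619² + 1860² = 13097161 + 3459600 = 16556761 = 4069² ✓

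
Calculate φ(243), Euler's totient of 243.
162

243 = 3^5
φ(n) = n × ∏(1 - 1/p) for each prime p dividing n
φ(243) = 243 × (1 - 1/3) = 162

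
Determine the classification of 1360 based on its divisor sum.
abundant

Proper divisors of 1360: sum = 1 + 2 + 4 + 5 + 8 + 10 + 16 + 17 + ... + 170 + 272 + 340 + 680 (19 divisors) = 1988
Since 1988 > 1360, 1360 is abundant.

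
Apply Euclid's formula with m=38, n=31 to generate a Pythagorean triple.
(483, 2356, 2405)

Euclid's formula: a = m² - n², b = 2mn, c = m² + n²
m = 38, n = 31
a = 38² - 31² = 1444 - 961 = 483
b = 2 × 38 × 31 = 2356
c = 38² + 31² = 1444 + 961 = 2405
Verification: 483² + 2356² = 233289 + 5550736 = 5784025 = 2405² ✓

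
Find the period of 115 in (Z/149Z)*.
148

149 is prime, so ord(115) divides φ(149) = 148.
Divisors of 148: 1, 2, 4, 37, 74, 148.
Repeated squaring: 115^1 ≡ 115, 115^2 ≡ 113, 115^4 ≡ 104, 115^8 ≡ 88, 115^16 ≡ 145, 115^32 ≡ 16, 115^64 ≡ 107, 115^128 ≡ 125 (mod 149).
Test 115^d mod 149 for each divisor d in increasing order:
115^1 ≡ 115
115^2 ≡ 113
115^4 ≡ 104
115^37 = 115^32·115^4·115^1 ≡ 44
115^74 = 115^64·115^8·115^2 ≡ 148
115^148 = 115^128·115^16·115^4 ≡ 1  ← first divisor giving 1
The order is 148.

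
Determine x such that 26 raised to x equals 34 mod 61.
48

Baby-step giant-step with step n = ⌈√61⌉ = 8.
Baby steps 26^j mod 61 (j:value) for j=0..7: 0:1, 1:26, 2:5, 3:8, 4:25, 5:40, 6:3, 7:17.
Giant-step multiplier: 26^(-8) ≡ 26^(60-8) = 26^52 ≡ 57 (mod 61).
Giant steps γ_i = 34·57^i mod 61: γ_0=34, γ_1=47, γ_2=56, γ_3=20, γ_4=42, γ_5=15, γ_6=1 (in table at j=0).
x = i·n + j = 6·8 + 0 = 48.
Check: 26^48 ≡ 34 (mod 61).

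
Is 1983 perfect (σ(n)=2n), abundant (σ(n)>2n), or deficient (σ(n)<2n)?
deficient

Proper divisors of 1983: sum = 1 + 3 + 661 = 665
Since 665 < 1983, 1983 is deficient.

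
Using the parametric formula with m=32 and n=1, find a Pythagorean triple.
(1023, 64, 1025)

Euclid's formula: a = m² - n², b = 2mn, c = m² + n²
m = 32, n = 1
a = 32² - 1² = 1024 - 1 = 1023
b = 2 × 32 × 1 = 64
c = 32² + 1² = 1024 + 1 = 1025
Verification: 1023² + 64² = 1046529 + 4096 = 1050625 = 1025² ✓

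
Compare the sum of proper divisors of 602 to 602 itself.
deficient

Proper divisors of 602: sum = 1 + 2 + 7 + 14 + 43 + 86 + 301 = 454
Since 454 < 602, 602 is deficient.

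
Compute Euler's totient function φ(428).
212

428 = 2^2 × 107
φ(n) = n × ∏(1 - 1/p) for each prime p dividing n
φ(428) = 428 × (1 - 1/2) × (1 - 1/107) = 212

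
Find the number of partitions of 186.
1171432692373

p(n) counts ways to write n as a sum of positive integers (order ignored).
Euler's pentagonal recurrence: p(k) = p(k-1) + p(k-2) - p(k-5) - p(k-7) + p(k-12) + p(k-15) - ... (offsets j(3j∓1)/2, signs ++--, p(0)=1, p(<0)=0).
DP table for k = 0..185: p(0)=1, p(1)=1, p(2)=2, p(3)=3, p(4)=5, p(5)=7, p(6)=11, p(7)=15, p(8)=22, p(9)=30, p(10)=42, p(11)=56, p(12)=77, p(13)=101, p(14)=135, p(15)=176, p(16)=231, p(17)=297, p(18)=385, p(19)=490, p(20)=627, p(21)=792, p(22)=1002, p(23)=1255, p(24)=1575, p(25)=1958, p(26)=2436, p(27)=3010, p(28)=3718, p(29)=4565, p(30)=5604, p(31)=6842, p(32)=8349, p(33)=10143, p(34)=12310, p(35)=14883, p(36)=17977, p(37)=21637, p(38)=26015, p(39)=31185, p(40)=37338, p(41)=44583, p(42)=53174, p(43)=63261, p(44)=75175, p(45)=89134, p(46)=105558, p(47)=124754, p(48)=147273, p(49)=173525, p(50)=204226, p(51)=239943, p(52)=281589, p(53)=329931, p(54)=386155, p(55)=451276, p(56)=526823, p(57)=614154, p(58)=715220, p(59)=831820, p(60)=966467, p(61)=1121505, p(62)=1300156, p(63)=1505499, p(64)=1741630, p(65)=2012558, p(66)=2323520, p(67)=2679689, p(68)=3087735, p(69)=3554345, p(70)=4087968, p(71)=4697205, p(72)=5392783, p(73)=6185689, p(74)=7089500, p(75)=8118264, p(76)=9289091, p(77)=10619863, p(78)=12132164, p(79)=13848650, p(80)=15796476, p(81)=18004327, p(82)=20506255, p(83)=23338469, p(84)=26543660, p(85)=30167357, p(86)=34262962, p(87)=38887673, p(88)=44108109, p(89)=49995925, p(90)=56634173, p(91)=64112359, p(92)=72533807, p(93)=82010177, p(94)=92669720, p(95)=104651419, p(96)=118114304, p(97)=133230930, p(98)=150198136, p(99)=169229875, p(100)=190569292, p(101)=214481126, p(102)=241265379, p(103)=271248950, p(104)=304801365, p(105)=342325709, p(106)=384276336, p(107)=431149389, p(108)=483502844, p(109)=541946240, p(110)=607163746, p(111)=679903203, p(112)=761002156, p(113)=851376628, p(114)=952050665, p(115)=1064144451, p(116)=1188908248, p(117)=1327710076, p(118)=1482074143, p(119)=1653668665, p(120)=1844349560, p(121)=2056148051, p(122)=2291320912, p(123)=2552338241, p(124)=2841940500, p(125)=3163127352, p(126)=3519222692, p(127)=3913864295, p(128)=4351078600, p(129)=4835271870, p(130)=5371315400, p(131)=5964539504, p(132)=6620830889, p(133)=7346629512, p(134)=8149040695, p(135)=9035836076, p(136)=10015581680, p(137)=11097645016, p(138)=12292341831, p(139)=13610949895, p(140)=15065878135, p(141)=16670689208, p(142)=18440293320, p(143)=20390982757, p(144)=22540654445, p(145)=24908858009, p(146)=27517052599, p(147)=30388671978, p(148)=33549419497, p(149)=37027355200, p(150)=40853235313, p(151)=45060624582, p(152)=49686288421, p(153)=54770336324, p(154)=60356673280, p(155)=66493182097, p(156)=73232243759, p(157)=80630964769, p(158)=88751778802, p(159)=97662728555, p(160)=107438159466, p(161)=118159068427, p(162)=129913904637, p(163)=142798995930, p(164)=156919475295, p(165)=172389800255, p(166)=189334822579, p(167)=207890420102, p(168)=228204732751, p(169)=250438925115, p(170)=274768617130, p(171)=301384802048, p(172)=330495499613, p(173)=362326859895, p(174)=397125074750, p(175)=435157697830, p(176)=476715857290, p(177)=522115831195, p(178)=571701605655, p(179)=625846753120, p(180)=684957390936, p(181)=749474411781, p(182)=819876908323, p(183)=896684817527, p(184)=980462880430, p(185)=1071823774337.
Final step: p(186) = p(185) + p(184) - p(181) - p(179) + p(174) + p(171) - p(164) - p(160) + p(151) + p(146) - p(135) - p(129) + p(116) + p(109) - p(94) - p(86) + p(69) + p(60) - p(41) - p(31) + p(10)
= 1071823774337 + 980462880430 - 749474411781 - 625846753120 + 397125074750 + 301384802048 - 156919475295 - 107438159466 + 45060624582 + 27517052599 - 9035836076 - 4835271870 + 1188908248 + 541946240 - 92669720 - 34262962 + 3554345 + 966467 - 44583 - 6842 + 42
= 1171432692373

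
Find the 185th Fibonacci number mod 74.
69

Matrix identity: Q^n = [[F_(n+1), F_n], [F_n, F_(n-1)]] with Q = [[1,1],[1,0]].
n = 185 = 10111001₂. Square-and-multiply, entries mod 74:
Q^1 = [[1,1],[1,0]]
Q^2 = (Q^1)² = [[2,1],[1,1]]
Q^5 = (Q^2)²·Q = [[8,5],[5,3]]
Q^11 = (Q^5)²·Q = [[70,15],[15,55]]
Q^23 = (Q^11)²·Q = [[44,19],[19,25]]
Q^46 = (Q^23)² = [[3,53],[53,24]]
Q^92 = (Q^46)² = [[6,25],[25,55]]
Q^185 = (Q^92)²·Q = [[40,69],[69,45]]
F_185 mod 74 = Q^185[0][1] = 69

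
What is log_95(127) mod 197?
78

Baby-step giant-step with step n = ⌈√197⌉ = 15.
Baby steps 95^j mod 197 (j:value) for j=0..14: 0:1, 1:95, 2:160, 3:31, 4:187, 5:35, 6:173, 7:84, 8:100, 9:44, 10:43, 11:145, 12:182, 13:151, 14:161.
Giant-step multiplier: 95^(-15) ≡ 95^(196-15) = 95^181 ≡ 86 (mod 197).
Giant steps γ_i = 127·86^i mod 197: γ_0=127, γ_1=87, γ_2=193, γ_3=50, γ_4=163, γ_5=31 (in table at j=3).
x = i·n + j = 5·15 + 3 = 78.
Check: 95^78 ≡ 127 (mod 197).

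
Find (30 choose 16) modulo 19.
0

Using Lucas' theorem:
Write n=30 and k=16 in base 19:
n in base 19: [1, 11]
k in base 19: [0, 16]
C(30,16) mod 19 = ∏ C(n_i, k_i) mod 19
Digit binomials (mod 19): C(1,0) = 1; C(11,16) = 0 (k_i > n_i)
Product: 1 × 0 = 0 ≡ 0 (mod 19)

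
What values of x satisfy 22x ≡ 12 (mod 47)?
x ≡ 39 (mod 47)

gcd(22, 47) = 1, which divides 12, so solutions exist.
Find 22^(-1) mod 47 by the extended Euclidean algorithm:
47 = 2 × 22 + 3  ⟹  3 = (1)·47 + (-2)·22
22 = 7 × 3 + 1  ⟹  1 = (-7)·47 + (15)·22
So (15)·22 ≡ 1 (mod 47), i.e. 22^(-1) ≡ 15 (mod 47).
x ≡ 15 × 12 = 180 ≡ 39 (mod 47).
Check: 22 × 39 = 858 ≡ 12 (mod 47).
Unique solution: x ≡ 39 (mod 47)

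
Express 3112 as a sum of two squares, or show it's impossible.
14² + 54² (a=14, b=54)

Factorization: 3112 = 2^3 × 389
By Fermat: n is sum of two squares iff every prime p ≡ 3 (mod 4) appears to even power.
All primes ≡ 3 (mod 4) appear to even power.
Search a = 0, 1, 2, … for 3112 - a² a perfect square: first hit at a = 14: 3112 - 196 = 2916 = 54².
3112 = 14² + 54² = 196 + 2916 ✓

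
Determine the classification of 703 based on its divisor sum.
deficient

Proper divisors of 703: sum = 1 + 19 + 37 = 57
Since 57 < 703, 703 is deficient.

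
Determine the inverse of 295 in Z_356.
35

gcd(295, 356) = 1, so the inverse exists.
Extended Euclidean algorithm on (356, 295):
356 = 1 × 295 + 61  ⟹  61 = (1)·356 + (-1)·295
295 = 4 × 61 + 51  ⟹  51 = (-4)·356 + (5)·295
61 = 1 × 51 + 10  ⟹  10 = (5)·356 + (-6)·295
51 = 5 × 10 + 1  ⟹  1 = (-29)·356 + (35)·295
So (35)·295 ≡ 1 (mod 356), i.e. 295^(-1) ≡ 35 (mod 356).
Check: 295 × 35 = 10325 ≡ 1 (mod 356)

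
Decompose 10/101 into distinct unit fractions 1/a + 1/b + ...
1/11 + 1/124 + 1/27553 + 1/3795811492

Greedy algorithm:
10/101: ceiling(101/10) = 11, use 1/11
9/1111: ceiling(1111/9) = 124, use 1/124
5/137764: ceiling(137764/5) = 27553, use 1/27553
1/3795811492: ceiling(3795811492/1) = 3795811492, use 1/3795811492
Result: 10/101 = 1/11 + 1/124 + 1/27553 + 1/3795811492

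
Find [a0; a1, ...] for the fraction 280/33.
[8; 2, 16]

Euclidean algorithm steps:
280 = 8 × 33 + 16
33 = 2 × 16 + 1
16 = 16 × 1 + 0
Continued fraction: [8; 2, 16]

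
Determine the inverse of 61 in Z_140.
101

gcd(61, 140) = 1, so the inverse exists.
Extended Euclidean algorithm on (140, 61):
140 = 2 × 61 + 18  ⟹  18 = (1)·140 + (-2)·61
61 = 3 × 18 + 7  ⟹  7 = (-3)·140 + (7)·61
18 = 2 × 7 + 4  ⟹  4 = (7)·140 + (-16)·61
7 = 1 × 4 + 3  ⟹  3 = (-10)·140 + (23)·61
4 = 1 × 3 + 1  ⟹  1 = (17)·140 + (-39)·61
So (-39)·61 ≡ 1 (mod 140), i.e. 61^(-1) ≡ -39 ≡ 101 (mod 140).
Check: 61 × 101 = 6161 ≡ 1 (mod 140)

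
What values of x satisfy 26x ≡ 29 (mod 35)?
x ≡ 24 (mod 35)

gcd(26, 35) = 1, which divides 29, so solutions exist.
Find 26^(-1) mod 35 by the extended Euclidean algorithm:
35 = 1 × 26 + 9  ⟹  9 = (1)·35 + (-1)·26
26 = 2 × 9 + 8  ⟹  8 = (-2)·35 + (3)·26
9 = 1 × 8 + 1  ⟹  1 = (3)·35 + (-4)·26
So (-4)·26 ≡ 1 (mod 35), i.e. 26^(-1) ≡ -4 ≡ 31 (mod 35).
x ≡ 31 × 29 = 899 ≡ 24 (mod 35).
Check: 26 × 24 = 624 ≡ 29 (mod 35).
Unique solution: x ≡ 24 (mod 35)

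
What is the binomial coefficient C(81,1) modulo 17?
13

Using Lucas' theorem:
Write n=81 and k=1 in base 17:
n in base 17: [4, 13]
k in base 17: [0, 1]
C(81,1) mod 17 = ∏ C(n_i, k_i) mod 17
Digit binomials (mod 17): C(4,0) = 1; C(13,1) = 13
Product: 1 × 13 = 13 ≡ 13 (mod 17)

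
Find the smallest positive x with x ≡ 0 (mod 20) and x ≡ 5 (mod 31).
160

Using Chinese Remainder Theorem:
M = 20 × 31 = 620
M1 = 31, M2 = 20
y1 = 31^(-1) mod 20 = 11
y2 = 20^(-1) mod 31 = 14
x = (0×31×11 + 5×20×14) mod 620 = 160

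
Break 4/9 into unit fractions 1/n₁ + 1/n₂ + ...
1/3 + 1/9

Greedy algorithm:
4/9: ceiling(9/4) = 3, use 1/3
1/9: ceiling(9/1) = 9, use 1/9
Result: 4/9 = 1/3 + 1/9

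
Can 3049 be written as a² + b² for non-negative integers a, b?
32² + 45² (a=32, b=45)

Factorization: 3049 = 3049
By Fermat: n is sum of two squares iff every prime p ≡ 3 (mod 4) appears to even power.
All primes ≡ 3 (mod 4) appear to even power.
Search a = 0, 1, 2, … for 3049 - a² a perfect square: first hit at a = 32: 3049 - 1024 = 2025 = 45².
3049 = 32² + 45² = 1024 + 2025 ✓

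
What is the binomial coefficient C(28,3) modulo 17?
12

Using Lucas' theorem:
Write n=28 and k=3 in base 17:
n in base 17: [1, 11]
k in base 17: [0, 3]
C(28,3) mod 17 = ∏ C(n_i, k_i) mod 17
Digit binomials (mod 17): C(1,0) = 1; C(11,3) = 165 ≡ 12
Product: 1 × 12 = 12 ≡ 12 (mod 17)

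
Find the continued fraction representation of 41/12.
[3; 2, 2, 2]

Euclidean algorithm steps:
41 = 3 × 12 + 5
12 = 2 × 5 + 2
5 = 2 × 2 + 1
2 = 2 × 1 + 0
Continued fraction: [3; 2, 2, 2]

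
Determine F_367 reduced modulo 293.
26

Matrix identity: Q^n = [[F_(n+1), F_n], [F_n, F_(n-1)]] with Q = [[1,1],[1,0]].
n = 367 = 101101111₂. Square-and-multiply, entries mod 293:
Q^1 = [[1,1],[1,0]]
Q^2 = (Q^1)² = [[2,1],[1,1]]
Q^5 = (Q^2)²·Q = [[8,5],[5,3]]
Q^11 = (Q^5)²·Q = [[144,89],[89,55]]
Q^22 = (Q^11)² = [[236,131],[131,105]]
Q^45 = (Q^22)²·Q = [[35,193],[193,135]]
Q^91 = (Q^45)²·Q = [[85,91],[91,287]]
Q^183 = (Q^91)²·Q = [[134,270],[270,157]]
Q^367 = (Q^183)²·Q = [[72,26],[26,46]]
F_367 mod 293 = Q^367[0][1] = 26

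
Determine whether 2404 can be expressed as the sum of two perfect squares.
10² + 48² (a=10, b=48)

Factorization: 2404 = 2^2 × 601
By Fermat: n is sum of two squares iff every prime p ≡ 3 (mod 4) appears to even power.
All primes ≡ 3 (mod 4) appear to even power.
Search a = 0, 1, 2, … for 2404 - a² a perfect square: first hit at a = 10: 2404 - 100 = 2304 = 48².
2404 = 10² + 48² = 100 + 2304 ✓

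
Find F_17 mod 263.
19

Matrix identity: Q^n = [[F_(n+1), F_n], [F_n, F_(n-1)]] with Q = [[1,1],[1,0]].
n = 17 = 10001₂. Square-and-multiply, entries mod 263:
Q^1 = [[1,1],[1,0]]
Q^2 = (Q^1)² = [[2,1],[1,1]]
Q^4 = (Q^2)² = [[5,3],[3,2]]
Q^8 = (Q^4)² = [[34,21],[21,13]]
Q^17 = (Q^8)²·Q = [[217,19],[19,198]]
F_17 mod 263 = Q^17[0][1] = 19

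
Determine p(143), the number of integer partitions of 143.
20390982757

p(n) counts ways to write n as a sum of positive integers (order ignored).
Euler's pentagonal recurrence: p(k) = p(k-1) + p(k-2) - p(k-5) - p(k-7) + p(k-12) + p(k-15) - ... (offsets j(3j∓1)/2, signs ++--, p(0)=1, p(<0)=0).
DP table for k = 0..142: p(0)=1, p(1)=1, p(2)=2, p(3)=3, p(4)=5, p(5)=7, p(6)=11, p(7)=15, p(8)=22, p(9)=30, p(10)=42, p(11)=56, p(12)=77, p(13)=101, p(14)=135, p(15)=176, p(16)=231, p(17)=297, p(18)=385, p(19)=490, p(20)=627, p(21)=792, p(22)=1002, p(23)=1255, p(24)=1575, p(25)=1958, p(26)=2436, p(27)=3010, p(28)=3718, p(29)=4565, p(30)=5604, p(31)=6842, p(32)=8349, p(33)=10143, p(34)=12310, p(35)=14883, p(36)=17977, p(37)=21637, p(38)=26015, p(39)=31185, p(40)=37338, p(41)=44583, p(42)=53174, p(43)=63261, p(44)=75175, p(45)=89134, p(46)=105558, p(47)=124754, p(48)=147273, p(49)=173525, p(50)=204226, p(51)=239943, p(52)=281589, p(53)=329931, p(54)=386155, p(55)=451276, p(56)=526823, p(57)=614154, p(58)=715220, p(59)=831820, p(60)=966467, p(61)=1121505, p(62)=1300156, p(63)=1505499, p(64)=1741630, p(65)=2012558, p(66)=2323520, p(67)=2679689, p(68)=3087735, p(69)=3554345, p(70)=4087968, p(71)=4697205, p(72)=5392783, p(73)=6185689, p(74)=7089500, p(75)=8118264, p(76)=9289091, p(77)=10619863, p(78)=12132164, p(79)=13848650, p(80)=15796476, p(81)=18004327, p(82)=20506255, p(83)=23338469, p(84)=26543660, p(85)=30167357, p(86)=34262962, p(87)=38887673, p(88)=44108109, p(89)=49995925, p(90)=56634173, p(91)=64112359, p(92)=72533807, p(93)=82010177, p(94)=92669720, p(95)=104651419, p(96)=118114304, p(97)=133230930, p(98)=150198136, p(99)=169229875, p(100)=190569292, p(101)=214481126, p(102)=241265379, p(103)=271248950, p(104)=304801365, p(105)=342325709, p(106)=384276336, p(107)=431149389, p(108)=483502844, p(109)=541946240, p(110)=607163746, p(111)=679903203, p(112)=761002156, p(113)=851376628, p(114)=952050665, p(115)=1064144451, p(116)=1188908248, p(117)=1327710076, p(118)=1482074143, p(119)=1653668665, p(120)=1844349560, p(121)=2056148051, p(122)=2291320912, p(123)=2552338241, p(124)=2841940500, p(125)=3163127352, p(126)=3519222692, p(127)=3913864295, p(128)=4351078600, p(129)=4835271870, p(130)=5371315400, p(131)=5964539504, p(132)=6620830889, p(133)=7346629512, p(134)=8149040695, p(135)=9035836076, p(136)=10015581680, p(137)=11097645016, p(138)=12292341831, p(139)=13610949895, p(140)=15065878135, p(141)=16670689208, p(142)=18440293320.
Final step: p(143) = p(142) + p(141) - p(138) - p(136) + p(131) + p(128) - p(121) - p(117) + p(108) + p(103) - p(92) - p(86) + p(73) + p(66) - p(51) - p(43) + p(26) + p(17)
= 18440293320 + 16670689208 - 12292341831 - 10015581680 + 5964539504 + 4351078600 - 2056148051 - 1327710076 + 483502844 + 271248950 - 72533807 - 34262962 + 6185689 + 2323520 - 239943 - 63261 + 2436 + 297
= 20390982757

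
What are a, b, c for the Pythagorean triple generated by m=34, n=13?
(987, 884, 1325)

Euclid's formula: a = m² - n², b = 2mn, c = m² + n²
m = 34, n = 13
a = 34² - 13² = 1156 - 169 = 987
b = 2 × 34 × 13 = 884
c = 34² + 13² = 1156 + 169 = 1325
Verification: 987² + 884² = 974169 + 781456 = 1755625 = 1325² ✓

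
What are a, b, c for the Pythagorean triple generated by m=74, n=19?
(5115, 2812, 5837)

Euclid's formula: a = m² - n², b = 2mn, c = m² + n²
m = 74, n = 19
a = 74² - 19² = 5476 - 361 = 5115
b = 2 × 74 × 19 = 2812
c = 74² + 19² = 5476 + 361 = 5837
Verification: 5115² + 2812² = 26163225 + 7907344 = 34070569 = 5837² ✓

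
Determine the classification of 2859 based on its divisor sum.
deficient

Proper divisors of 2859: sum = 1 + 3 + 953 = 957
Since 957 < 2859, 2859 is deficient.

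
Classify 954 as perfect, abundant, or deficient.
abundant

Proper divisors of 954: sum = 1 + 2 + 3 + 6 + 9 + 18 + 53 + 106 + 159 + 318 + 477 = 1152
Since 1152 > 954, 954 is abundant.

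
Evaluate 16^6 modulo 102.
52

Repeated squaring. Binary of 6 = 110.
16^1 ≡ 16 (mod 102); 16^2 ≡ 52 (mod 102); 16^4 ≡ 52 (mod 102)
16^6 = 16^2 × 16^4 ≡ 52 (mod 102)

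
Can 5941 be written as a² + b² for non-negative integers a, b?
30² + 71² (a=30, b=71)

Factorization: 5941 = 13 × 457
By Fermat: n is sum of two squares iff every prime p ≡ 3 (mod 4) appears to even power.
All primes ≡ 3 (mod 4) appear to even power.
Search a = 0, 1, 2, … for 5941 - a² a perfect square: first hit at a = 30: 5941 - 900 = 5041 = 71².
5941 = 30² + 71² = 900 + 5041 ✓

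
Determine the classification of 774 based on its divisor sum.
abundant

Proper divisors of 774: sum = 1 + 2 + 3 + 6 + 9 + 18 + 43 + 86 + 129 + 258 + 387 = 942
Since 942 > 774, 774 is abundant.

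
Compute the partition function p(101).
214481126

p(n) counts ways to write n as a sum of positive integers (order ignored).
Euler's pentagonal recurrence: p(k) = p(k-1) + p(k-2) - p(k-5) - p(k-7) + p(k-12) + p(k-15) - ... (offsets j(3j∓1)/2, signs ++--, p(0)=1, p(<0)=0).
DP table for k = 0..100: p(0)=1, p(1)=1, p(2)=2, p(3)=3, p(4)=5, p(5)=7, p(6)=11, p(7)=15, p(8)=22, p(9)=30, p(10)=42, p(11)=56, p(12)=77, p(13)=101, p(14)=135, p(15)=176, p(16)=231, p(17)=297, p(18)=385, p(19)=490, p(20)=627, p(21)=792, p(22)=1002, p(23)=1255, p(24)=1575, p(25)=1958, p(26)=2436, p(27)=3010, p(28)=3718, p(29)=4565, p(30)=5604, p(31)=6842, p(32)=8349, p(33)=10143, p(34)=12310, p(35)=14883, p(36)=17977, p(37)=21637, p(38)=26015, p(39)=31185, p(40)=37338, p(41)=44583, p(42)=53174, p(43)=63261, p(44)=75175, p(45)=89134, p(46)=105558, p(47)=124754, p(48)=147273, p(49)=173525, p(50)=204226, p(51)=239943, p(52)=281589, p(53)=329931, p(54)=386155, p(55)=451276, p(56)=526823, p(57)=614154, p(58)=715220, p(59)=831820, p(60)=966467, p(61)=1121505, p(62)=1300156, p(63)=1505499, p(64)=1741630, p(65)=2012558, p(66)=2323520, p(67)=2679689, p(68)=3087735, p(69)=3554345, p(70)=4087968, p(71)=4697205, p(72)=5392783, p(73)=6185689, p(74)=7089500, p(75)=8118264, p(76)=9289091, p(77)=10619863, p(78)=12132164, p(79)=13848650, p(80)=15796476, p(81)=18004327, p(82)=20506255, p(83)=23338469, p(84)=26543660, p(85)=30167357, p(86)=34262962, p(87)=38887673, p(88)=44108109, p(89)=49995925, p(90)=56634173, p(91)=64112359, p(92)=72533807, p(93)=82010177, p(94)=92669720, p(95)=104651419, p(96)=118114304, p(97)=133230930, p(98)=150198136, p(99)=169229875, p(100)=190569292.
Final step: p(101) = p(100) + p(99) - p(96) - p(94) + p(89) + p(86) - p(79) - p(75) + p(66) + p(61) - p(50) - p(44) + p(31) + p(24) - p(9) - p(1)
= 190569292 + 169229875 - 118114304 - 92669720 + 49995925 + 34262962 - 13848650 - 8118264 + 2323520 + 1121505 - 204226 - 75175 + 6842 + 1575 - 30 - 1
= 214481126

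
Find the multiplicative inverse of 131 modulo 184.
59

gcd(131, 184) = 1, so the inverse exists.
Extended Euclidean algorithm on (184, 131):
184 = 1 × 131 + 53  ⟹  53 = (1)·184 + (-1)·131
131 = 2 × 53 + 25  ⟹  25 = (-2)·184 + (3)·131
53 = 2 × 25 + 3  ⟹  3 = (5)·184 + (-7)·131
25 = 8 × 3 + 1  ⟹  1 = (-42)·184 + (59)·131
So (59)·131 ≡ 1 (mod 184), i.e. 131^(-1) ≡ 59 (mod 184).
Check: 131 × 59 = 7729 ≡ 1 (mod 184)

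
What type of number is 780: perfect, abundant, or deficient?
abundant

Proper divisors of 780: sum = 1 + 2 + 3 + 4 + 5 + 6 + 10 + 12 + ... + 156 + 195 + 260 + 390 (23 divisors) = 1572
Since 1572 > 780, 780 is abundant.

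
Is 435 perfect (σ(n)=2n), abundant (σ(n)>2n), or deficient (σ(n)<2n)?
deficient

Proper divisors of 435: sum = 1 + 3 + 5 + 15 + 29 + 87 + 145 = 285
Since 285 < 435, 435 is deficient.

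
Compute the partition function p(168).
228204732751

p(n) counts ways to write n as a sum of positive integers (order ignored).
Euler's pentagonal recurrence: p(k) = p(k-1) + p(k-2) - p(k-5) - p(k-7) + p(k-12) + p(k-15) - ... (offsets j(3j∓1)/2, signs ++--, p(0)=1, p(<0)=0).
DP table for k = 0..167: p(0)=1, p(1)=1, p(2)=2, p(3)=3, p(4)=5, p(5)=7, p(6)=11, p(7)=15, p(8)=22, p(9)=30, p(10)=42, p(11)=56, p(12)=77, p(13)=101, p(14)=135, p(15)=176, p(16)=231, p(17)=297, p(18)=385, p(19)=490, p(20)=627, p(21)=792, p(22)=1002, p(23)=1255, p(24)=1575, p(25)=1958, p(26)=2436, p(27)=3010, p(28)=3718, p(29)=4565, p(30)=5604, p(31)=6842, p(32)=8349, p(33)=10143, p(34)=12310, p(35)=14883, p(36)=17977, p(37)=21637, p(38)=26015, p(39)=31185, p(40)=37338, p(41)=44583, p(42)=53174, p(43)=63261, p(44)=75175, p(45)=89134, p(46)=105558, p(47)=124754, p(48)=147273, p(49)=173525, p(50)=204226, p(51)=239943, p(52)=281589, p(53)=329931, p(54)=386155, p(55)=451276, p(56)=526823, p(57)=614154, p(58)=715220, p(59)=831820, p(60)=966467, p(61)=1121505, p(62)=1300156, p(63)=1505499, p(64)=1741630, p(65)=2012558, p(66)=2323520, p(67)=2679689, p(68)=3087735, p(69)=3554345, p(70)=4087968, p(71)=4697205, p(72)=5392783, p(73)=6185689, p(74)=7089500, p(75)=8118264, p(76)=9289091, p(77)=10619863, p(78)=12132164, p(79)=13848650, p(80)=15796476, p(81)=18004327, p(82)=20506255, p(83)=23338469, p(84)=26543660, p(85)=30167357, p(86)=34262962, p(87)=38887673, p(88)=44108109, p(89)=49995925, p(90)=56634173, p(91)=64112359, p(92)=72533807, p(93)=82010177, p(94)=92669720, p(95)=104651419, p(96)=118114304, p(97)=133230930, p(98)=150198136, p(99)=169229875, p(100)=190569292, p(101)=214481126, p(102)=241265379, p(103)=271248950, p(104)=304801365, p(105)=342325709, p(106)=384276336, p(107)=431149389, p(108)=483502844, p(109)=541946240, p(110)=607163746, p(111)=679903203, p(112)=761002156, p(113)=851376628, p(114)=952050665, p(115)=1064144451, p(116)=1188908248, p(117)=1327710076, p(118)=1482074143, p(119)=1653668665, p(120)=1844349560, p(121)=2056148051, p(122)=2291320912, p(123)=2552338241, p(124)=2841940500, p(125)=3163127352, p(126)=3519222692, p(127)=3913864295, p(128)=4351078600, p(129)=4835271870, p(130)=5371315400, p(131)=5964539504, p(132)=6620830889, p(133)=7346629512, p(134)=8149040695, p(135)=9035836076, p(136)=10015581680, p(137)=11097645016, p(138)=12292341831, p(139)=13610949895, p(140)=15065878135, p(141)=16670689208, p(142)=18440293320, p(143)=20390982757, p(144)=22540654445, p(145)=24908858009, p(146)=27517052599, p(147)=30388671978, p(148)=33549419497, p(149)=37027355200, p(150)=40853235313, p(151)=45060624582, p(152)=49686288421, p(153)=54770336324, p(154)=60356673280, p(155)=66493182097, p(156)=73232243759, p(157)=80630964769, p(158)=88751778802, p(159)=97662728555, p(160)=107438159466, p(161)=118159068427, p(162)=129913904637, p(163)=142798995930, p(164)=156919475295, p(165)=172389800255, p(166)=189334822579, p(167)=207890420102.
Final step: p(168) = p(167) + p(166) - p(163) - p(161) + p(156) + p(153) - p(146) - p(142) + p(133) + p(128) - p(117) - p(111) + p(98) + p(91) - p(76) - p(68) + p(51) + p(42) - p(23) - p(13)
= 207890420102 + 189334822579 - 142798995930 - 118159068427 + 73232243759 + 54770336324 - 27517052599 - 18440293320 + 7346629512 + 4351078600 - 1327710076 - 679903203 + 150198136 + 64112359 - 9289091 - 3087735 + 239943 + 53174 - 1255 - 101
= 228204732751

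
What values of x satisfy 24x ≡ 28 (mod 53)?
x ≡ 10 (mod 53)

gcd(24, 53) = 1, which divides 28, so solutions exist.
Find 24^(-1) mod 53 by the extended Euclidean algorithm:
53 = 2 × 24 + 5  ⟹  5 = (1)·53 + (-2)·24
24 = 4 × 5 + 4  ⟹  4 = (-4)·53 + (9)·24
5 = 1 × 4 + 1  ⟹  1 = (5)·53 + (-11)·24
So (-11)·24 ≡ 1 (mod 53), i.e. 24^(-1) ≡ -11 ≡ 42 (mod 53).
x ≡ 42 × 28 = 1176 ≡ 10 (mod 53).
Check: 24 × 10 = 240 ≡ 28 (mod 53).
Unique solution: x ≡ 10 (mod 53)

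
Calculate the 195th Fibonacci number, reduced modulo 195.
170

Matrix identity: Q^n = [[F_(n+1), F_n], [F_n, F_(n-1)]] with Q = [[1,1],[1,0]].
n = 195 = 11000011₂. Square-and-multiply, entries mod 195:
Q^1 = [[1,1],[1,0]]
Q^3 = (Q^1)²·Q = [[3,2],[2,1]]
Q^6 = (Q^3)² = [[13,8],[8,5]]
Q^12 = (Q^6)² = [[38,144],[144,89]]
Q^24 = (Q^12)² = [[145,153],[153,187]]
Q^48 = (Q^24)² = [[169,96],[96,73]]
Q^97 = (Q^48)²·Q = [[169,142],[142,27]]
Q^195 = (Q^97)²·Q = [[117,170],[170,142]]
F_195 mod 195 = Q^195[0][1] = 170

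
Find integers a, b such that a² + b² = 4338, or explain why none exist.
33² + 57² (a=33, b=57)

Factorization: 4338 = 2 × 3^2 × 241
By Fermat: n is sum of two squares iff every prime p ≡ 3 (mod 4) appears to even power.
All primes ≡ 3 (mod 4) appear to even power.
Search a = 0, 1, 2, … for 4338 - a² a perfect square: first hit at a = 33: 4338 - 1089 = 3249 = 57².
4338 = 33² + 57² = 1089 + 3249 ✓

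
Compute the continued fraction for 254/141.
[1; 1, 4, 28]

Euclidean algorithm steps:
254 = 1 × 141 + 113
141 = 1 × 113 + 28
113 = 4 × 28 + 1
28 = 28 × 1 + 0
Continued fraction: [1; 1, 4, 28]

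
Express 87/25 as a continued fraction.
[3; 2, 12]

Euclidean algorithm steps:
87 = 3 × 25 + 12
25 = 2 × 12 + 1
12 = 12 × 1 + 0
Continued fraction: [3; 2, 12]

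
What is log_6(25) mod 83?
76

Baby-step giant-step with step n = ⌈√83⌉ = 10.
Baby steps 6^j mod 83 (j:value) for j=0..9: 0:1, 1:6, 2:36, 3:50, 4:51, 5:57, 6:10, 7:60, 8:28, 9:2.
Giant-step multiplier: 6^(-10) ≡ 6^(82-10) = 6^72 ≡ 7 (mod 83).
Giant steps γ_i = 25·7^i mod 83: γ_0=25, γ_1=9, γ_2=63, γ_3=26, γ_4=16, γ_5=29, γ_6=37, γ_7=10 (in table at j=6).
x = i·n + j = 7·10 + 6 = 76.
Check: 6^76 ≡ 25 (mod 83).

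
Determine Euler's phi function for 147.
84

147 = 3 × 7^2
φ(n) = n × ∏(1 - 1/p) for each prime p dividing n
φ(147) = 147 × (1 - 1/3) × (1 - 1/7) = 84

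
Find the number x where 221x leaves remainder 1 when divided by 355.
151

gcd(221, 355) = 1, so the inverse exists.
Extended Euclidean algorithm on (355, 221):
355 = 1 × 221 + 134  ⟹  134 = (1)·355 + (-1)·221
221 = 1 × 134 + 87  ⟹  87 = (-1)·355 + (2)·221
134 = 1 × 87 + 47  ⟹  47 = (2)·355 + (-3)·221
87 = 1 × 47 + 40  ⟹  40 = (-3)·355 + (5)·221
47 = 1 × 40 + 7  ⟹  7 = (5)·355 + (-8)·221
40 = 5 × 7 + 5  ⟹  5 = (-28)·355 + (45)·221
7 = 1 × 5 + 2  ⟹  2 = (33)·355 + (-53)·221
5 = 2 × 2 + 1  ⟹  1 = (-94)·355 + (151)·221
So (151)·221 ≡ 1 (mod 355), i.e. 221^(-1) ≡ 151 (mod 355).
Check: 221 × 151 = 33371 ≡ 1 (mod 355)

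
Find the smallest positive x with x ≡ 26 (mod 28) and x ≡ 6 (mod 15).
306

Using Chinese Remainder Theorem:
M = 28 × 15 = 420
M1 = 15, M2 = 28
y1 = 15^(-1) mod 28 = 15
y2 = 28^(-1) mod 15 = 7
x = (26×15×15 + 6×28×7) mod 420 = 306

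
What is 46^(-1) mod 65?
41

gcd(46, 65) = 1, so the inverse exists.
Extended Euclidean algorithm on (65, 46):
65 = 1 × 46 + 19  ⟹  19 = (1)·65 + (-1)·46
46 = 2 × 19 + 8  ⟹  8 = (-2)·65 + (3)·46
19 = 2 × 8 + 3  ⟹  3 = (5)·65 + (-7)·46
8 = 2 × 3 + 2  ⟹  2 = (-12)·65 + (17)·46
3 = 1 × 2 + 1  ⟹  1 = (17)·65 + (-24)·46
So (-24)·46 ≡ 1 (mod 65), i.e. 46^(-1) ≡ -24 ≡ 41 (mod 65).
Check: 46 × 41 = 1886 ≡ 1 (mod 65)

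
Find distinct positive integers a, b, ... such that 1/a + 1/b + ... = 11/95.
1/9 + 1/214 + 1/182970

Greedy algorithm:
11/95: ceiling(95/11) = 9, use 1/9
4/855: ceiling(855/4) = 214, use 1/214
1/182970: ceiling(182970/1) = 182970, use 1/182970
Result: 11/95 = 1/9 + 1/214 + 1/182970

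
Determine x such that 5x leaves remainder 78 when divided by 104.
x ≡ 78 (mod 104)

gcd(5, 104) = 1, which divides 78, so solutions exist.
Find 5^(-1) mod 104 by the extended Euclidean algorithm:
104 = 20 × 5 + 4  ⟹  4 = (1)·104 + (-20)·5
5 = 1 × 4 + 1  ⟹  1 = (-1)·104 + (21)·5
So (21)·5 ≡ 1 (mod 104), i.e. 5^(-1) ≡ 21 (mod 104).
x ≡ 21 × 78 = 1638 ≡ 78 (mod 104).
Check: 5 × 78 = 390 ≡ 78 (mod 104).
Unique solution: x ≡ 78 (mod 104)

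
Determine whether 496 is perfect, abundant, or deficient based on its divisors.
perfect

Proper divisors of 496: sum = 1 + 2 + 4 + 8 + 16 + 31 + 62 + 124 + 248 = 496
Since 496 = 496, 496 is perfect.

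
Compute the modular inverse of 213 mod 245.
222

gcd(213, 245) = 1, so the inverse exists.
Extended Euclidean algorithm on (245, 213):
245 = 1 × 213 + 32  ⟹  32 = (1)·245 + (-1)·213
213 = 6 × 32 + 21  ⟹  21 = (-6)·245 + (7)·213
32 = 1 × 21 + 11  ⟹  11 = (7)·245 + (-8)·213
21 = 1 × 11 + 10  ⟹  10 = (-13)·245 + (15)·213
11 = 1 × 10 + 1  ⟹  1 = (20)·245 + (-23)·213
So (-23)·213 ≡ 1 (mod 245), i.e. 213^(-1) ≡ -23 ≡ 222 (mod 245).
Check: 213 × 222 = 47286 ≡ 1 (mod 245)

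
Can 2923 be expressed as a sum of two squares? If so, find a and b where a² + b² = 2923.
Not possible

Factorization: 2923 = 37 × 79
By Fermat: n is sum of two squares iff every prime p ≡ 3 (mod 4) appears to even power.
Prime(s) ≡ 3 (mod 4) with odd exponent: [(79, 1)]
Therefore 2923 cannot be expressed as a² + b².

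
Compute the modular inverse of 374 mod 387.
119

gcd(374, 387) = 1, so the inverse exists.
Extended Euclidean algorithm on (387, 374):
387 = 1 × 374 + 13  ⟹  13 = (1)·387 + (-1)·374
374 = 28 × 13 + 10  ⟹  10 = (-28)·387 + (29)·374
13 = 1 × 10 + 3  ⟹  3 = (29)·387 + (-30)·374
10 = 3 × 3 + 1  ⟹  1 = (-115)·387 + (119)·374
So (119)·374 ≡ 1 (mod 387), i.e. 374^(-1) ≡ 119 (mod 387).
Check: 374 × 119 = 44506 ≡ 1 (mod 387)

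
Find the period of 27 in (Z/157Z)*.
26

157 is prime, so ord(27) divides φ(157) = 156.
Divisors of 156: 1, 2, 3, 4, 6, 12, 13, 26, 39, 52, 78, 156.
Repeated squaring: 27^1 ≡ 27, 27^2 ≡ 101, 27^4 ≡ 153, 27^8 ≡ 16, 27^16 ≡ 99, 27^32 ≡ 67, 27^64 ≡ 93, 27^128 ≡ 14 (mod 157).
Test 27^d mod 157 for each divisor d in increasing order:
27^1 ≡ 27
27^2 ≡ 101
27^3 = 27^2·27^1 ≡ 58
27^4 ≡ 153
27^6 = 27^4·27^2 ≡ 67
27^12 = 27^8·27^4 ≡ 93
27^13 = 27^8·27^4·27^1 ≡ 156
27^26 = 27^16·27^8·27^2 ≡ 1  ← first divisor giving 1
The order is 26.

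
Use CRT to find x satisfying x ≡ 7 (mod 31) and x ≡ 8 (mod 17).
348

Using Chinese Remainder Theorem:
M = 31 × 17 = 527
M1 = 17, M2 = 31
y1 = 17^(-1) mod 31 = 11
y2 = 31^(-1) mod 17 = 11
x = (7×17×11 + 8×31×11) mod 527 = 348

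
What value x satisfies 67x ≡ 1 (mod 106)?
19

gcd(67, 106) = 1, so the inverse exists.
Extended Euclidean algorithm on (106, 67):
106 = 1 × 67 + 39  ⟹  39 = (1)·106 + (-1)·67
67 = 1 × 39 + 28  ⟹  28 = (-1)·106 + (2)·67
39 = 1 × 28 + 11  ⟹  11 = (2)·106 + (-3)·67
28 = 2 × 11 + 6  ⟹  6 = (-5)·106 + (8)·67
11 = 1 × 6 + 5  ⟹  5 = (7)·106 + (-11)·67
6 = 1 × 5 + 1  ⟹  1 = (-12)·106 + (19)·67
So (19)·67 ≡ 1 (mod 106), i.e. 67^(-1) ≡ 19 (mod 106).
Check: 67 × 19 = 1273 ≡ 1 (mod 106)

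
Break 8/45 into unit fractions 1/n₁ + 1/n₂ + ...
1/6 + 1/90

Greedy algorithm:
8/45: ceiling(45/8) = 6, use 1/6
1/90: ceiling(90/1) = 90, use 1/90
Result: 8/45 = 1/6 + 1/90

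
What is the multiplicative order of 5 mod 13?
4

13 is prime, so ord(5) divides φ(13) = 12.
Divisors of 12: 1, 2, 3, 4, 6, 12.
Repeated squaring: 5^1 ≡ 5, 5^2 ≡ 12, 5^4 ≡ 1, 5^8 ≡ 1 (mod 13).
Test 5^d mod 13 for each divisor d in increasing order:
5^1 ≡ 5
5^2 ≡ 12
5^3 = 5^2·5^1 ≡ 8
5^4 ≡ 1  ← first divisor giving 1
The order is 4.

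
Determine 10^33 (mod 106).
66

Repeated squaring. Binary of 33 = 100001.
10^1 ≡ 10 (mod 106); 10^2 ≡ 100 (mod 106); 10^4 ≡ 36 (mod 106); 10^8 ≡ 24 (mod 106); 10^16 ≡ 46 (mod 106); 10^32 ≡ 102 (mod 106)
10^33 = 10^1 × 10^32 ≡ 66 (mod 106)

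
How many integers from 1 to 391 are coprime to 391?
352

391 = 17 × 23
φ(n) = n × ∏(1 - 1/p) for each prime p dividing n
φ(391) = 391 × (1 - 1/17) × (1 - 1/23) = 352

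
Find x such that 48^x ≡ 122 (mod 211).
192

Baby-step giant-step with step n = ⌈√211⌉ = 15.
Baby steps 48^j mod 211 (j:value) for j=0..14: 0:1, 1:48, 2:194, 3:28, 4:78, 5:157, 6:151, 7:74, 8:176, 9:8, 10:173, 11:75, 12:13, 13:202, 14:201.
Giant-step multiplier: 48^(-15) ≡ 48^(210-15) = 48^195 ≡ 40 (mod 211).
Giant steps γ_i = 122·40^i mod 211: γ_0=122, γ_1=27, γ_2=25, γ_3=156, γ_4=121, γ_5=198, γ_6=113, γ_7=89, γ_8=184, γ_9=186, γ_10=55, γ_11=90, γ_12=13 (in table at j=12).
x = i·n + j = 12·15 + 12 = 192.
Check: 48^192 ≡ 122 (mod 211).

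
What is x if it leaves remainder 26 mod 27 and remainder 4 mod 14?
242

Using Chinese Remainder Theorem:
M = 27 × 14 = 378
M1 = 14, M2 = 27
y1 = 14^(-1) mod 27 = 2
y2 = 27^(-1) mod 14 = 13
x = (26×14×2 + 4×27×13) mod 378 = 242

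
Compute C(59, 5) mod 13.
8

Using Lucas' theorem:
Write n=59 and k=5 in base 13:
n in base 13: [4, 7]
k in base 13: [0, 5]
C(59,5) mod 13 = ∏ C(n_i, k_i) mod 13
Digit binomials (mod 13): C(4,0) = 1; C(7,5) = 21 ≡ 8
Product: 1 × 8 = 8 ≡ 8 (mod 13)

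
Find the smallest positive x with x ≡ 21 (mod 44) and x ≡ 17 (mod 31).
637

Using Chinese Remainder Theorem:
M = 44 × 31 = 1364
M1 = 31, M2 = 44
y1 = 31^(-1) mod 44 = 27
y2 = 44^(-1) mod 31 = 12
x = (21×31×27 + 17×44×12) mod 1364 = 637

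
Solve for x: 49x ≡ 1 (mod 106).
13

gcd(49, 106) = 1, so the inverse exists.
Extended Euclidean algorithm on (106, 49):
106 = 2 × 49 + 8  ⟹  8 = (1)·106 + (-2)·49
49 = 6 × 8 + 1  ⟹  1 = (-6)·106 + (13)·49
So (13)·49 ≡ 1 (mod 106), i.e. 49^(-1) ≡ 13 (mod 106).
Check: 49 × 13 = 637 ≡ 1 (mod 106)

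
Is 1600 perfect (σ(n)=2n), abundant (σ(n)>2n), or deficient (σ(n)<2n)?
abundant

Proper divisors of 1600: sum = 1 + 2 + 4 + 5 + 8 + 10 + 16 + 20 + ... + 200 + 320 + 400 + 800 (20 divisors) = 2337
Since 2337 > 1600, 1600 is abundant.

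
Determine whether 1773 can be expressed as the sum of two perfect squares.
3² + 42² (a=3, b=42)

Factorization: 1773 = 3^2 × 197
By Fermat: n is sum of two squares iff every prime p ≡ 3 (mod 4) appears to even power.
All primes ≡ 3 (mod 4) appear to even power.
Search a = 0, 1, 2, … for 1773 - a² a perfect square: first hit at a = 3: 1773 - 9 = 1764 = 42².
1773 = 3² + 42² = 9 + 1764 ✓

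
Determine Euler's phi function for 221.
192

221 = 13 × 17
φ(n) = n × ∏(1 - 1/p) for each prime p dividing n
φ(221) = 221 × (1 - 1/13) × (1 - 1/17) = 192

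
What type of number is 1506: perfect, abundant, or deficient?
abundant

Proper divisors of 1506: sum = 1 + 2 + 3 + 6 + 251 + 502 + 753 = 1518
Since 1518 > 1506, 1506 is abundant.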